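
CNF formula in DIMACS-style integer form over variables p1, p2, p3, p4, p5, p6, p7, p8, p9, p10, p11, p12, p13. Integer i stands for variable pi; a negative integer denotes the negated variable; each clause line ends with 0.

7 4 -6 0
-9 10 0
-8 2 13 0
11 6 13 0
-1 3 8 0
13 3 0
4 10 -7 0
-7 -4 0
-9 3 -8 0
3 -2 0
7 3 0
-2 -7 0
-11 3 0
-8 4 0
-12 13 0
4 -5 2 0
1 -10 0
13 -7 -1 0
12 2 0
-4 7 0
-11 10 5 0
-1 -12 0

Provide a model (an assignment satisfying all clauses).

Pure literal: p3 appears only positively; assign p3 = True.
p9 occurs only negated in the remaining clauses — set p9 = False.
Branch on p1: take p1 = False.
  then p10 is forced to False.
Set p2 = True and propagate.
  then p7 is forced to False.
  then p4 is forced to False.
  then p6 is forced to False.
  then p8 is forced to False.
Branch on p5: take p5 = True.
For the remaining variables, p11 = False, p12 = False, p13 = True works.
Check each clause:
  1. (¬p6 ∨ p4 ∨ p7) — ¬p6 is true.
  2. (¬p9 ∨ p10) — ¬p9 is true.
  3. (p2 ∨ ¬p8 ∨ p13) — ¬p8 is true.
  4. (p6 ∨ p11 ∨ p13) — p13 is true.
  5. (p8 ∨ p3 ∨ ¬p1) — p3 is true.
  6. (p3 ∨ p13) — p3 is true.
  7. (p10 ∨ p4 ∨ ¬p7) — ¬p7 is true.
  8. (¬p4 ∨ ¬p7) — ¬p7 is true.
  9. (¬p9 ∨ ¬p8 ∨ p3) — ¬p8 is true.
  10. (¬p2 ∨ p3) — p3 is true.
  11. (p7 ∨ p3) — p3 is true.
  12. (¬p2 ∨ ¬p7) — ¬p7 is true.
  13. (¬p11 ∨ p3) — p3 is true.
  14. (p4 ∨ ¬p8) — ¬p8 is true.
  15. (p13 ∨ ¬p12) — ¬p12 is true.
  16. (p2 ∨ ¬p5 ∨ p4) — p2 is true.
  17. (p1 ∨ ¬p10) — ¬p10 is true.
  18. (¬p1 ∨ p13 ∨ ¬p7) — ¬p7 is true.
  19. (p12 ∨ p2) — p2 is true.
  20. (p7 ∨ ¬p4) — ¬p4 is true.
  21. (¬p11 ∨ p5 ∨ p10) — ¬p11 is true.
  22. (¬p12 ∨ ¬p1) — ¬p12 is true.

p1=False, p2=True, p3=True, p4=False, p5=True, p6=False, p7=False, p8=False, p9=False, p10=False, p11=False, p12=False, p13=True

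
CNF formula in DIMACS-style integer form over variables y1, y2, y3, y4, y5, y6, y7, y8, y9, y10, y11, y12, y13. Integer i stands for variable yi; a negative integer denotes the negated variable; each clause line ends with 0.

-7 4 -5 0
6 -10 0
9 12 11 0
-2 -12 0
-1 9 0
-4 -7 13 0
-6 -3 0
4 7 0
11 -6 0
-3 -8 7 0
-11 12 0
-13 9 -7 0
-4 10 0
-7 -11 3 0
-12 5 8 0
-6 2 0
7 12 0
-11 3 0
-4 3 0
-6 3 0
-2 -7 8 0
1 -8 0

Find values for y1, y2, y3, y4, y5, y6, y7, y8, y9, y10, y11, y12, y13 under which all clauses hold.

y1=1, y2=0, y3=1, y4=0, y5=0, y6=0, y7=1, y8=1, y9=1, y10=0, y11=0, y12=0, y13=1

y9 occurs only positively in the remaining clauses — set y9 = True.
Branch on y1: take y1 = True.
Try y2 = False.
  then y6 is forced to False.
  then y10 is forced to False.
  then y4 is forced to False.
  then y7 is forced to True.
  then y5 is forced to False.
For the remaining variables, y3 = True, y8 = True, y11 = False, y12 = False, y13 = True works.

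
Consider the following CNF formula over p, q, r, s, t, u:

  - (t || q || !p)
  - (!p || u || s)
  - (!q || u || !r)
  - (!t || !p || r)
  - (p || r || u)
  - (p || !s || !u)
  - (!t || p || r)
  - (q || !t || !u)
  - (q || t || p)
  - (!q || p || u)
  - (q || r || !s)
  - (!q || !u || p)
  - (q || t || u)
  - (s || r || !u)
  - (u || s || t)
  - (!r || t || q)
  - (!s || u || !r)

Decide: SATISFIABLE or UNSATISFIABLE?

SATISFIABLE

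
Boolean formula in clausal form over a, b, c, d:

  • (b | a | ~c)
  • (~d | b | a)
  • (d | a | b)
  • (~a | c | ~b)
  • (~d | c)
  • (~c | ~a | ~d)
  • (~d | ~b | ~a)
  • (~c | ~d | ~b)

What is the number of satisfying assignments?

The models are:
  a=F b=T c=F d=F
  a=F b=T c=T d=F
  a=T b=F c=F d=F
  a=T b=F c=T d=F
  a=T b=T c=T d=F
That's 5 in total.

5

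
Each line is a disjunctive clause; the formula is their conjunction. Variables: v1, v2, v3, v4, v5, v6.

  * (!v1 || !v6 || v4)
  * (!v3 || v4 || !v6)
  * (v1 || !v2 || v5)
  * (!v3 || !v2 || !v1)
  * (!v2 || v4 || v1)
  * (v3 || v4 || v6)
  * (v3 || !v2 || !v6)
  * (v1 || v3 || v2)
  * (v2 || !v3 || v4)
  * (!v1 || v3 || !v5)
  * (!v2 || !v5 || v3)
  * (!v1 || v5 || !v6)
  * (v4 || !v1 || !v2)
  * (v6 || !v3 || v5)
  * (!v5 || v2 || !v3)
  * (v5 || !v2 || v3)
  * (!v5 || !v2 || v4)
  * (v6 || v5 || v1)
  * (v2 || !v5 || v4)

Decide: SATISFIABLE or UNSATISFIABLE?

Pure literal: v4 appears only positively; assign v4 = True.
Set v1 = True and propagate.
The remaining clauses are satisfied by v2 = False, v3 = False, v5 = False, v6 = False.
So v1=True, v2=False, v3=False, v4=True, v5=False, v6=False is a satisfying assignment.

SATISFIABLE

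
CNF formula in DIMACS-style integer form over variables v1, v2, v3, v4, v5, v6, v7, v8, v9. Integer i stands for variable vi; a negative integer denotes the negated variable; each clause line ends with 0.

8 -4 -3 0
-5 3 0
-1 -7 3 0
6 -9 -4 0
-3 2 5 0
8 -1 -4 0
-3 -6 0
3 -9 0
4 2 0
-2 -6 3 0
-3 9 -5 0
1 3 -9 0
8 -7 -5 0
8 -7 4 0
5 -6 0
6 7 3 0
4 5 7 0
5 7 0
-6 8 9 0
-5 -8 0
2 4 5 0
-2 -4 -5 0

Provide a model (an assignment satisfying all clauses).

Branch on v1: take v1 = False.
Branch on v2: take v2 = True.
Try v3 = True.
  then v6 is forced to False.
For the remaining variables, v4 = True, v5 = False, v7 = True, v8 = True, v9 = False works.
Every clause has at least one true literal under this assignment.

v1=F  v2=T  v3=T  v4=T  v5=F  v6=F  v7=T  v8=T  v9=F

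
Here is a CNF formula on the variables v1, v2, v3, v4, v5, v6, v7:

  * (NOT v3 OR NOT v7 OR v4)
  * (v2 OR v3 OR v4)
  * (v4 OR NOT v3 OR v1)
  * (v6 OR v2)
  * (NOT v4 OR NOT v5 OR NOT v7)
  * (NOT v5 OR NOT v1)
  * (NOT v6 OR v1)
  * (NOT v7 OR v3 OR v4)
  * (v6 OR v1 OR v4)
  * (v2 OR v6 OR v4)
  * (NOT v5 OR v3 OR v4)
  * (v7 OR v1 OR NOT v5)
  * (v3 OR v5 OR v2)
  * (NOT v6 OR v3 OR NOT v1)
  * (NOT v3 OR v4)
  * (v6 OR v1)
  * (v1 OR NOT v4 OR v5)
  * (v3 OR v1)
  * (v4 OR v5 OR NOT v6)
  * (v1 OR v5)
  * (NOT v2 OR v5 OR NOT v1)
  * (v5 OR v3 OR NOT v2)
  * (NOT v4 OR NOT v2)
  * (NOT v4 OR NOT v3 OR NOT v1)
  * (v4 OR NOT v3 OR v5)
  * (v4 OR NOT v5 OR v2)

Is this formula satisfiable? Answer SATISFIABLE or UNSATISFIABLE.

v4 = True:
  propagation gives v2=False, v6=True, v1=True, v5=False; an empty clause results — contradiction.
v4 = False:
  propagation gives v3=False, v2=True, v7=False, v5=False; an empty clause results — contradiction.
Every branch closes, so no satisfying assignment exists.

UNSATISFIABLE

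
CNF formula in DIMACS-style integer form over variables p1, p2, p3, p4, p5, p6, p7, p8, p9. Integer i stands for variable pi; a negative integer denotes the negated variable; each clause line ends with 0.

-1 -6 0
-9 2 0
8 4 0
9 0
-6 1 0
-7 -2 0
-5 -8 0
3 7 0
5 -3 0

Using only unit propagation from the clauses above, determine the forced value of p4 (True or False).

True

(p9) is a unit clause: p9 = True.
(p2 || !p9) with p9 = True leaves only p2, so p2 = True.
(!p7 || !p2) with p2 = True leaves only !p7, so p7 = False.
(p3 || p7) with p7 = False leaves only p3, so p3 = True.
From (p5 || !p3) and p3 = True: p5 = True.
From (!p5 || !p8) and p5 = True: p8 = False.
In (p8 || p4), p8 is now false; p4 must hold, so p4 = True.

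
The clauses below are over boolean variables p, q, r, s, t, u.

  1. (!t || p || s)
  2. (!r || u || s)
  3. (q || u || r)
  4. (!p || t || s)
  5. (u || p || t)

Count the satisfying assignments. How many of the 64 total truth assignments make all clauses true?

Split on p, then s.
  p=T, s=T: t free; 7 ways for (q,r,u) × 2^1 = 14.
  p=T, s=F: 5 of the 16 assignments to (q,r,t,u) work.
  p=F, s=T: 11 of the 16 assignments to (q,r,t,u) work.
  p=F, s=F: remaining (q,r,t,u) ∈ {(F,F,F,T); (F,T,F,T); (T,F,F,T); (T,T,F,T)} — 4.
Total: 14 + 5 + 11 + 4 = 34.

34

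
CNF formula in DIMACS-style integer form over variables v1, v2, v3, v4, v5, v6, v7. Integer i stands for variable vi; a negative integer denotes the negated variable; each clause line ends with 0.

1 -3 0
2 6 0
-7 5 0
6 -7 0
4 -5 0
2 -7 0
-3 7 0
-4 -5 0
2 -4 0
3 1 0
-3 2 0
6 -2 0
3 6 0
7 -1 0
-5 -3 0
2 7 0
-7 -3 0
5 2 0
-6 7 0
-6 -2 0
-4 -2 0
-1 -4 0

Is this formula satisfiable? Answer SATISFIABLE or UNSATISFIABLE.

v2 = True:
  propagation gives v6=True; an empty clause results — contradiction.
v2 = False:
  propagation gives v6=True, v7=False; an empty clause results — contradiction.
Every branch closes, so no satisfying assignment exists.

UNSATISFIABLE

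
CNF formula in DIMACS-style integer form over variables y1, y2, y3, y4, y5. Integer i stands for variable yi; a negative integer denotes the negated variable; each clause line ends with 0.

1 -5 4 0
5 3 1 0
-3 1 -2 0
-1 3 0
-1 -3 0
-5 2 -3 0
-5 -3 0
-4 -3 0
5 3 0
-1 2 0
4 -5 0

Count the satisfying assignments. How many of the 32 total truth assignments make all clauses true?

3

The models are:
  y1=0 y2=0 y3=0 y4=1 y5=1
  y1=0 y2=0 y3=1 y4=0 y5=0
  y1=0 y2=1 y3=0 y4=1 y5=1
That's 3 in total.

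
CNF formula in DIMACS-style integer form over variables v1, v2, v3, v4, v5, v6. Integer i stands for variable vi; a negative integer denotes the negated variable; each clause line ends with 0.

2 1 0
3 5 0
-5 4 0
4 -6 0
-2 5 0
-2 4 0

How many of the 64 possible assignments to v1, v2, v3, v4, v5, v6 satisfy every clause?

15

Case analysis on v2 and v4:
  v2=1, v4=1: forces v5=1; v1, v3, v6 free → 2^3 = 8.
  v2=1, v4=0: a clause becomes empty — 0.
  v2=0, v4=1: v6 free; 3 ways for (v1,v3,v5) × 2^1 = 6.
  v2=0, v4=0: remaining (v1,v3,v5,v6) ∈ {(1,1,0,0)} — 1.
Total: 8 + 0 + 6 + 1 = 15.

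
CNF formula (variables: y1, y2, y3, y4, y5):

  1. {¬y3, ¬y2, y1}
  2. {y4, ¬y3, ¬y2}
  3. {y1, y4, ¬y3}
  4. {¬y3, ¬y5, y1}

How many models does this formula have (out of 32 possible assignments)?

23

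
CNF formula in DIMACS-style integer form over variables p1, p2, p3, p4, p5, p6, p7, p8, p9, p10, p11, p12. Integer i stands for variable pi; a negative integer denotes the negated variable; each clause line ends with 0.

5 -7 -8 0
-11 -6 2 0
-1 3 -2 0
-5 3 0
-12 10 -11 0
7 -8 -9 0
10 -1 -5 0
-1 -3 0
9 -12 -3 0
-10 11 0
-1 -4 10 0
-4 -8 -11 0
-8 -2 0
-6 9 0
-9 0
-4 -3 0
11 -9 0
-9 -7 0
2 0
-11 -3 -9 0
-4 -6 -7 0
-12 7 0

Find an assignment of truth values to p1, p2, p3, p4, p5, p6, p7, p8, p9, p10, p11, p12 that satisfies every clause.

p1=F  p2=T  p3=F  p4=F  p5=F  p6=F  p7=F  p8=F  p9=F  p10=T  p11=T  p12=F

Check each clause:
  1. (¬p7 ∨ ¬p8 ∨ p5) — ¬p8 is true.
  2. (¬p6 ∨ ¬p11 ∨ p2) — p2 is true.
  3. (p3 ∨ ¬p1 ∨ ¬p2) — ¬p1 is true.
  4. (p3 ∨ ¬p5) — ¬p5 is true.
  5. (¬p12 ∨ p10 ∨ ¬p11) — p10 is true.
  6. (¬p8 ∨ ¬p9 ∨ p7) — ¬p8 is true.
  7. (p10 ∨ ¬p1 ∨ ¬p5) — p10 is true.
  8. (¬p1 ∨ ¬p3) — ¬p3 is true.
  9. (p9 ∨ ¬p12 ∨ ¬p3) — ¬p12 is true.
  10. (¬p10 ∨ p11) — p11 is true.
  11. (¬p1 ∨ ¬p4 ∨ p10) — p10 is true.
  12. (¬p8 ∨ ¬p11 ∨ ¬p4) — ¬p8 is true.
  13. (¬p8 ∨ ¬p2) — ¬p8 is true.
  14. (p9 ∨ ¬p6) — ¬p6 is true.
  15. (¬p9) — ¬p9 is true.
  16. (¬p3 ∨ ¬p4) — ¬p4 is true.
  17. (p11 ∨ ¬p9) — p11 is true.
  18. (¬p9 ∨ ¬p7) — ¬p7 is true.
  19. (p2) — p2 is true.
  20. (¬p3 ∨ ¬p9 ∨ ¬p11) — ¬p3 is true.
  21. (¬p6 ∨ ¬p7 ∨ ¬p4) — ¬p7 is true.
  22. (p7 ∨ ¬p12) — ¬p12 is true.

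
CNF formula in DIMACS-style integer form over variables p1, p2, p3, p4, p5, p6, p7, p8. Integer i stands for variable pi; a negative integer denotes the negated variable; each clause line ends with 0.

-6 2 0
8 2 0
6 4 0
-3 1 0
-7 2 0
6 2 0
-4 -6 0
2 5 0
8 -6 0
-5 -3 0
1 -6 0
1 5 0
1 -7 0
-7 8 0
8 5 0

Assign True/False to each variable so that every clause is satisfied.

p1 = T, p2 = T, p3 = F, p4 = F, p5 = F, p6 = T, p7 = F, p8 = T

p1 occurs only positively in the remaining clauses — set p1 = True.
p2 occurs only positively in the remaining clauses — set p2 = True.
Set p3 = False and propagate.
Try p4 = False.
  then p6 is forced to True.
  then p8 is forced to True.
p5, p7 are now unconstrained; take p5 = False, p7 = False.
Check each clause:
  1. (~p6 | p2) — p2 is true.
  2. (p8 | p2) — p8 is true.
  3. (p6 | p4) — p6 is true.
  4. (p1 | ~p3) — p1 is true.
  5. (p2 | ~p7) — ~p7 is true.
  6. (p6 | p2) — p2 is true.
  7. (~p4 | ~p6) — ~p4 is true.
  8. (p5 | p2) — p2 is true.
  9. (~p6 | p8) — p8 is true.
  10. (~p3 | ~p5) — ~p5 is true.
  11. (~p6 | p1) — p1 is true.
  12. (p1 | p5) — p1 is true.
  13. (p1 | ~p7) — ~p7 is true.
  14. (p8 | ~p7) — p8 is true.
  15. (p8 | p5) — p8 is true.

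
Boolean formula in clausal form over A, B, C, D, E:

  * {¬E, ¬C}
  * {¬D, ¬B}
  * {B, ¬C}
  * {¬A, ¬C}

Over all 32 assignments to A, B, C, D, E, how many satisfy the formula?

Case analysis on C and B:
  C=T, B=T: remaining (A,D,E) ∈ {(F,F,F)} — 1.
  C=T, B=F: a clause becomes empty — 0.
  C=F, B=T: remaining (A,D,E) ∈ {(F,F,F); (F,F,T); (T,F,F); (T,F,T)} — 4.
  C=F, B=F: A, D, E free → 2^3 = 8.
Total: 1 + 0 + 4 + 8 = 13.

13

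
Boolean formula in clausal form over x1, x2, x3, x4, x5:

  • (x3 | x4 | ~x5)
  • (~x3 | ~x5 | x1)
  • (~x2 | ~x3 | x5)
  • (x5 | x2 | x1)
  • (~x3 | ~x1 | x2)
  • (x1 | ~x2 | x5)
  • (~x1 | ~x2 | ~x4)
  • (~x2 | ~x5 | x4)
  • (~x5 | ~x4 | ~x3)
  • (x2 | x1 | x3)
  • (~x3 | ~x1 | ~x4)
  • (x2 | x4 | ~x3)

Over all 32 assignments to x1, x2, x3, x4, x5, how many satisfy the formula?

5

Satisfying assignments:
  x1=F x2=T x3=F x4=T x5=T
  x1=T x2=F x3=F x4=F x5=F
  x1=T x2=F x3=F x4=T x5=F
  x1=T x2=F x3=F x4=T x5=T
  x1=T x2=T x3=F x4=F x5=F
That's 5 in total.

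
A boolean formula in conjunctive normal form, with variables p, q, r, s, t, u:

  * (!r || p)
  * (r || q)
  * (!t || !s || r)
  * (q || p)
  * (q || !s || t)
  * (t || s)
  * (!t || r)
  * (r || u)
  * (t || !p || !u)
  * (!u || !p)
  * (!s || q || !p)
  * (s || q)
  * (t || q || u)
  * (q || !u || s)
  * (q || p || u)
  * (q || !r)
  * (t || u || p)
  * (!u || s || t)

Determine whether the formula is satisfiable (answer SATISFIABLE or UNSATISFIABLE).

q occurs only positively in the remaining clauses — set q = True.
Try p = True.
  then u is forced to False.
  then r is forced to True.
Set s = True and propagate.
t is now unconstrained; take t = True.
So p=T  q=T  r=T  s=T  t=T  u=F is a satisfying assignment.

SATISFIABLE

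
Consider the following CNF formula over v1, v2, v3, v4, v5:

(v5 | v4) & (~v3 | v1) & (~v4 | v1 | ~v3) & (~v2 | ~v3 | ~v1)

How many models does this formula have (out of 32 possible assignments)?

Split on v1, then v3.
  v1=T, v3=T: remaining (v2,v4,v5) ∈ {(F,F,T); (F,T,F); (F,T,T)} — 3.
  v1=T, v3=F: v2 free; 3 ways for (v4,v5) × 2^1 = 6.
  v1=F, v3=T: a clause becomes empty — 0.
  v1=F, v3=F: v2 free; 3 ways for (v4,v5) × 2^1 = 6.
Total: 3 + 6 + 0 + 6 = 15.

15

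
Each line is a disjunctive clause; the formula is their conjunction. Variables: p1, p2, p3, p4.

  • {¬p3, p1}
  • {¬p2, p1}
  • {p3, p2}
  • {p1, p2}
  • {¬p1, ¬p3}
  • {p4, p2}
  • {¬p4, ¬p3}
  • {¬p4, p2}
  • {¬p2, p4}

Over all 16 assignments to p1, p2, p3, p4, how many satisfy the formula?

The models are:
  p1=1 p2=1 p3=0 p4=1
That's 1 in total.

1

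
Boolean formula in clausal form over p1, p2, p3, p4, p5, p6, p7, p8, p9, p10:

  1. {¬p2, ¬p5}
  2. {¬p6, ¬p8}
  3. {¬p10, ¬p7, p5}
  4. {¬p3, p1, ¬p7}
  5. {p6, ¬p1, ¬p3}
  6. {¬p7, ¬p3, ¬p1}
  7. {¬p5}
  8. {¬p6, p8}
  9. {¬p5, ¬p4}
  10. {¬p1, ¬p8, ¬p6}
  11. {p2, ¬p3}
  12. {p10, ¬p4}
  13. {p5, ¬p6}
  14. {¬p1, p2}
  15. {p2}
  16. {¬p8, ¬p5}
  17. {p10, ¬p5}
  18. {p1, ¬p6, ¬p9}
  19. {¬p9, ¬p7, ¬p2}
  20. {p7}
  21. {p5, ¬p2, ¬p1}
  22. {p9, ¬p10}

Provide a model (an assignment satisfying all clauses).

p1=0, p2=1, p3=0, p4=0, p5=0, p6=0, p7=1, p8=0, p9=0, p10=0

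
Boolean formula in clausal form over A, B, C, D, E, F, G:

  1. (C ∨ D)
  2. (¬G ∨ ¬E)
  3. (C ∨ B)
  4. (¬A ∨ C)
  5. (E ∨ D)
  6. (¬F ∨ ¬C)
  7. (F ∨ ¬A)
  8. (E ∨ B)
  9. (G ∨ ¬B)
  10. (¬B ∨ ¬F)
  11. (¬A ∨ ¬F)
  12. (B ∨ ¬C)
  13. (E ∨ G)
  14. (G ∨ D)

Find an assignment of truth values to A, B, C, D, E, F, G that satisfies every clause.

A occurs only negated in the remaining clauses — set A = False.
Pure literal: D appears only positively; assign D = True.
Set B = True and propagate.
  then G is forced to True.
  then E is forced to False.
  then F is forced to False.
C is now unconstrained; take C = True.
Every clause has at least one true literal under this assignment.
Check each clause:
  1. (C ∨ D) — C is true.
  2. (¬E ∨ ¬G) — ¬E is true.
  3. (C ∨ B) — B is true.
  4. (¬A ∨ C) — C is true.
  5. (E ∨ D) — D is true.
  6. (¬F ∨ ¬C) — ¬F is true.
  7. (¬A ∨ F) — ¬A is true.
  8. (E ∨ B) — B is true.
  9. (¬B ∨ G) — G is true.
  10. (¬B ∨ ¬F) — ¬F is true.
  11. (¬F ∨ ¬A) — ¬F is true.
  12. (¬C ∨ B) — B is true.
  13. (G ∨ E) — G is true.
  14. (D ∨ G) — D is true.

A = F, B = T, C = T, D = T, E = F, F = F, G = T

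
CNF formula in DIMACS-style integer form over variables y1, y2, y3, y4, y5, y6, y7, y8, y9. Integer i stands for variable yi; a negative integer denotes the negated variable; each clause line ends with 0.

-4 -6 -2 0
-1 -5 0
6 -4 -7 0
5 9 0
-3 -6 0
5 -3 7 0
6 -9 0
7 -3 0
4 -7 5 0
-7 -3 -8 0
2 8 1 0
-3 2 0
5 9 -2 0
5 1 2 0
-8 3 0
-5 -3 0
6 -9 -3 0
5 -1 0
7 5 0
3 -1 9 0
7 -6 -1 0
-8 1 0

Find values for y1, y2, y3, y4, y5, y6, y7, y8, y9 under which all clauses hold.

y1=False  y2=True  y3=False  y4=False  y5=True  y6=False  y7=False  y8=False  y9=False

Branch on y1: take y1 = False.
  then y8 is forced to False.
  then y2 is forced to True.
Branch on y3: take y3 = False.
The remaining clauses are satisfied by y4 = False, y5 = True, y6 = False, y7 = False, y9 = False.
Every clause has at least one true literal under this assignment.
Check each clause:
  1. (~y6 | ~y4 | ~y2) — ~y6 is true.
  2. (~y5 | ~y1) — ~y1 is true.
  3. (~y7 | y6 | ~y4) — ~y7 is true.
  4. (y9 | y5) — y5 is true.
  5. (~y6 | ~y3) — ~y6 is true.
  6. (~y3 | y5 | y7) — ~y3 is true.
  7. (~y9 | y6) — ~y9 is true.
  8. (y7 | ~y3) — ~y3 is true.
  9. (y5 | ~y7 | y4) — ~y7 is true.
  10. (~y3 | ~y8 | ~y7) — ~y8 is true.
  11. (y1 | y2 | y8) — y2 is true.
  12. (y2 | ~y3) — y2 is true.
  13. (~y2 | y5 | y9) — y5 is true.
  14. (y2 | y5 | y1) — y2 is true.
  15. (~y8 | y3) — ~y8 is true.
  16. (~y5 | ~y3) — ~y3 is true.
  17. (~y3 | y6 | ~y9) — ~y3 is true.
  18. (y5 | ~y1) — y5 is true.
  19. (y7 | y5) — y5 is true.
  20. (y9 | y3 | ~y1) — ~y1 is true.
  21. (~y1 | y7 | ~y6) — ~y6 is true.
  22. (~y8 | y1) — ~y8 is true.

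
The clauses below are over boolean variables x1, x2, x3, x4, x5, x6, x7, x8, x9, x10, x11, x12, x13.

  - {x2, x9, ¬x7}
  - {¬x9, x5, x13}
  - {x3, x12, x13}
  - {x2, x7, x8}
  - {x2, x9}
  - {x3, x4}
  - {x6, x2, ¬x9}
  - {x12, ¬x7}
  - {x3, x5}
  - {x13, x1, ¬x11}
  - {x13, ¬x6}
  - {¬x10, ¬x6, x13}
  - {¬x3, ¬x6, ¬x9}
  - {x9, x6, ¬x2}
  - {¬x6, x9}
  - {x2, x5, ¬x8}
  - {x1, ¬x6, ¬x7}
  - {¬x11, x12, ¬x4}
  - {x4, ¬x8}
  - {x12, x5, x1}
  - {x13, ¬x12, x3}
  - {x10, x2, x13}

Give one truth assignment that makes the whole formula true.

x1=1, x2=0, x3=0, x4=1, x5=1, x6=1, x7=0, x8=1, x9=1, x10=0, x11=0, x12=1, x13=1

x1 occurs only positively in the remaining clauses — set x1 = True.
x5 occurs only positively in the remaining clauses — set x5 = True.
Try x2 = False.
  then x9 is forced to True.
  then x6 is forced to True.
  then x13 is forced to True.
  then x3 is forced to False.
  then x4 is forced to True.
Try x7 = False.
  then x8 is forced to True.
For the remaining variables, x10 = False, x11 = False, x12 = True works.
Every clause has at least one true literal under this assignment.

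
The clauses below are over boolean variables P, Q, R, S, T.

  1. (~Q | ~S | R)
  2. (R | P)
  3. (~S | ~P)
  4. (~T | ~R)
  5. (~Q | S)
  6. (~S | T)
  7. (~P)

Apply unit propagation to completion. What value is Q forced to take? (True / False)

(~P) is a unit clause: P = False.
(R | P): since P = False, the clause reduces to (R). R = True.
In (~R | ~T), ~R is now false; ~T must hold, so T = False.
(~S | T) with T = False leaves only ~S, so S = False.
From (S | ~Q) and S = False: Q = False.

False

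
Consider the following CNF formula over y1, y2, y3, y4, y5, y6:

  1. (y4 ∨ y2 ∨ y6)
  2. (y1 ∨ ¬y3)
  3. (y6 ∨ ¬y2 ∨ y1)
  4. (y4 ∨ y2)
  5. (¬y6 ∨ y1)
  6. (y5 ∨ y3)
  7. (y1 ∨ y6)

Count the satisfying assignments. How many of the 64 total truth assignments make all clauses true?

18

Case analysis on y1 and y6:
  y1=1, y6=1: 9 of the 16 assignments to (y2,y3,y4,y5) work.
  y1=1, y6=0: 9 of the 16 assignments to (y2,y3,y4,y5) work.
  y1=0, y6=1: a clause becomes empty — 0.
  y1=0, y6=0: a clause becomes empty — 0.
Total: 9 + 9 + 0 + 0 = 18.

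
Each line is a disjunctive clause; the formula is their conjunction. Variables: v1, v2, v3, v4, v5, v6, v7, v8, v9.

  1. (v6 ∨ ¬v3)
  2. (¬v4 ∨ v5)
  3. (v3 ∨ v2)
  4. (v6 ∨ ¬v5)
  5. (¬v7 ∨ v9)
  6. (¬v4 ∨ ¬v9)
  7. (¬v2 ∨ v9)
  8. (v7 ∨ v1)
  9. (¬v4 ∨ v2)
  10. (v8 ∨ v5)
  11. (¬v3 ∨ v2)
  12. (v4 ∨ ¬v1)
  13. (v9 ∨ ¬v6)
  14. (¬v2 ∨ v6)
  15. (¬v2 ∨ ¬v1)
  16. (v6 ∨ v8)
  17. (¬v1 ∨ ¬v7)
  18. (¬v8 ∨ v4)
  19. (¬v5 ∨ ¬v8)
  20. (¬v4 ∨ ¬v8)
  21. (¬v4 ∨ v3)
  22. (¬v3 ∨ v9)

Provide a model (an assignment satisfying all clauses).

v1 = False  v2 = True  v3 = True  v4 = False  v5 = True  v6 = True  v7 = True  v8 = False  v9 = True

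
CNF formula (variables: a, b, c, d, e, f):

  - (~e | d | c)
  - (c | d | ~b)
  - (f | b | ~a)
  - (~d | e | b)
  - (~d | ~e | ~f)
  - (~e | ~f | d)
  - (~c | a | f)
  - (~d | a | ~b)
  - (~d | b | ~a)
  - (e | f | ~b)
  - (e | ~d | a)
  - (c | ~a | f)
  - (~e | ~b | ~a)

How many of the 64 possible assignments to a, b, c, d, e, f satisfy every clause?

Split on d, then a.
  d=T, a=T: remaining (b,c,e,f) ∈ {(T,F,F,T); (T,T,F,T)} — 2.
  d=T, a=F: remaining (b,c,e,f) ∈ {(F,F,T,F)} — 1.
  d=F, a=T: remaining (b,c,e,f) ∈ {(F,F,F,T); (F,T,F,T); (T,T,F,T)} — 3.
  d=F, a=F: remaining (b,c,e,f) ∈ {(F,F,F,F); (F,F,F,T); (F,T,F,T); (T,T,F,T)} — 4.
Total: 2 + 1 + 3 + 4 = 10.

10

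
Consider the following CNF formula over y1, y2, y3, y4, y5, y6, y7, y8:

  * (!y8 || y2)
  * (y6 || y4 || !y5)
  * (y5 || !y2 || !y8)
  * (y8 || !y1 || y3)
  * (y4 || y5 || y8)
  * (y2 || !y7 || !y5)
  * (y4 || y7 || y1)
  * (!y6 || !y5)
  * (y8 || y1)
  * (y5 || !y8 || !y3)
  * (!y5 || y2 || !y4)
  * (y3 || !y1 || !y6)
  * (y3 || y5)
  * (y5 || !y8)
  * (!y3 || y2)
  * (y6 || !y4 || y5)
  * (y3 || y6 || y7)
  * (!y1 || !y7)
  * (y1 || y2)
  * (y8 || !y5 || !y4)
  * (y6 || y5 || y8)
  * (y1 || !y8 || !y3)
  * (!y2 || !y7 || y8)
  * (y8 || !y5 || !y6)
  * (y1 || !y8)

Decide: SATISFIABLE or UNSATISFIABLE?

Set y1 = True and propagate.
  then y7 is forced to False.
The remaining clauses are satisfied by y2 = True, y3 = True, y4 = True, y5 = True, y6 = False, y8 = True.
So y1=T  y2=T  y3=T  y4=T  y5=T  y6=F  y7=F  y8=T is a satisfying assignment.

SATISFIABLE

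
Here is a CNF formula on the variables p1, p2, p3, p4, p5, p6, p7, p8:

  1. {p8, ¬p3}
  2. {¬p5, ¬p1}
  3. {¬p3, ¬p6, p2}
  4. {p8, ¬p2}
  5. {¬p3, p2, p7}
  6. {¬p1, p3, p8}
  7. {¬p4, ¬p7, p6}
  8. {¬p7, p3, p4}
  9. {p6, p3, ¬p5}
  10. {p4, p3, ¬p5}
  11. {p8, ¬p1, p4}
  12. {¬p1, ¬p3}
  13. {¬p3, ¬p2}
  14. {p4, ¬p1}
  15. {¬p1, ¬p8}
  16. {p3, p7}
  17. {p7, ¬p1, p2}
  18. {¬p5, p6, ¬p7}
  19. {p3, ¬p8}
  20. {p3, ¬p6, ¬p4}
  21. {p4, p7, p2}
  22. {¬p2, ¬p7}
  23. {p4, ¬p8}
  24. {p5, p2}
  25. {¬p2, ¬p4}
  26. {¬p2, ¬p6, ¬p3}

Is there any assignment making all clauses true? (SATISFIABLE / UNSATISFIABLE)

UNSATISFIABLE

p3 = True:
  propagation gives p8=True, p1=False, p2=False, p6=False; an empty clause results — contradiction.
p3 = False:
  propagation gives p7=True, p4=True, p6=True; an empty clause results — contradiction.
Every branch closes, so no satisfying assignment exists.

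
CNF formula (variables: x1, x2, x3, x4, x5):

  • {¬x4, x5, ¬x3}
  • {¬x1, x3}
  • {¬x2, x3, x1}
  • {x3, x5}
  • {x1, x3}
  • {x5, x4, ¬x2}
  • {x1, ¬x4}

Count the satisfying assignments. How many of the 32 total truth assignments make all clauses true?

8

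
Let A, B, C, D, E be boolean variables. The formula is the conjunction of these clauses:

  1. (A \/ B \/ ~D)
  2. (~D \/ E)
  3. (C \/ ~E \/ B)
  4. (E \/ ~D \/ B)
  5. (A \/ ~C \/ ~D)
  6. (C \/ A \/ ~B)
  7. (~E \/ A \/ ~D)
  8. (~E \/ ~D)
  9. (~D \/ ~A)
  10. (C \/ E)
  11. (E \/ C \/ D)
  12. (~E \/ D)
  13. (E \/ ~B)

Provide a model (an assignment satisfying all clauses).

A=F, B=F, C=T, D=F, E=F

Check each clause:
  1. (B \/ A \/ ~D) — ~D is true.
  2. (~D \/ E) — ~D is true.
  3. (C \/ ~E \/ B) — C is true.
  4. (B \/ E \/ ~D) — ~D is true.
  5. (A \/ ~C \/ ~D) — ~D is true.
  6. (A \/ ~B \/ C) — C is true.
  7. (A \/ ~D \/ ~E) — ~E is true.
  8. (~D \/ ~E) — ~E is true.
  9. (~A \/ ~D) — ~D is true.
  10. (E \/ C) — C is true.
  11. (E \/ D \/ C) — C is true.
  12. (D \/ ~E) — ~E is true.
  13. (E \/ ~B) — ~B is true.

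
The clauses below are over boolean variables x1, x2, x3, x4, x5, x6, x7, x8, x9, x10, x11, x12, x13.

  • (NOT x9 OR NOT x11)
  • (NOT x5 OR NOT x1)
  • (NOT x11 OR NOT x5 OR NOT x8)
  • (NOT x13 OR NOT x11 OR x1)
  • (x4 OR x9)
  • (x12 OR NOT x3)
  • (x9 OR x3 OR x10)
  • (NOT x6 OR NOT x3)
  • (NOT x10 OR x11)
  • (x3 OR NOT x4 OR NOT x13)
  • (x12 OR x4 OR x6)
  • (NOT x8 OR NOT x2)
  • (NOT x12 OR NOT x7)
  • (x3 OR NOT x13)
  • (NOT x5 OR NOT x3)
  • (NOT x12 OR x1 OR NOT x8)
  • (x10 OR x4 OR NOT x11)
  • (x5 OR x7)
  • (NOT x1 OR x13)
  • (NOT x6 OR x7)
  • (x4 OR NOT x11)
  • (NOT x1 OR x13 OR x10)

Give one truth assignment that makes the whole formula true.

x2 occurs only negated in the remaining clauses — set x2 = False.
Pure literal: x8 appears only negated; assign x8 = False.
Branch on x1: take x1 = False.
Try x3 = False.
  then x13 is forced to False.
The remaining clauses are satisfied by x4 = False, x5 = True, x6 = False, x7 = False, x9 = True, x10 = False, x11 = False, x12 = True.
Every clause has at least one true literal under this assignment.

x1 = F  x2 = F  x3 = F  x4 = F  x5 = T  x6 = F  x7 = F  x8 = F  x9 = T  x10 = F  x11 = F  x12 = T  x13 = F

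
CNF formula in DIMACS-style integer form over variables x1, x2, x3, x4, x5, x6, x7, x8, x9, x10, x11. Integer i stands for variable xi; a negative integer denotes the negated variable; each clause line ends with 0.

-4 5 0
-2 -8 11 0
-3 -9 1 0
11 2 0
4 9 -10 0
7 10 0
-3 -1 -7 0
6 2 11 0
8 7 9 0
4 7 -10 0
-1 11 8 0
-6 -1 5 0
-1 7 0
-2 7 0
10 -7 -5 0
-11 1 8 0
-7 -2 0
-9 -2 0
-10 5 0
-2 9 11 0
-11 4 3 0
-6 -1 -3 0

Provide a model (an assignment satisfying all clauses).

Branch on x1: take x1 = True.
  then x7 is forced to True.
  then x3 is forced to False.
  then x2 is forced to False.
  then x11 is forced to True.
  then x4 is forced to True.
  then x5 is forced to True.
  then x10 is forced to True.
x6, x8, x9 are now unconstrained; take x6 = True, x8 = True, x9 = False.
Every clause has at least one true literal under this assignment.

x1 = T, x2 = F, x3 = F, x4 = T, x5 = T, x6 = T, x7 = T, x8 = T, x9 = F, x10 = T, x11 = T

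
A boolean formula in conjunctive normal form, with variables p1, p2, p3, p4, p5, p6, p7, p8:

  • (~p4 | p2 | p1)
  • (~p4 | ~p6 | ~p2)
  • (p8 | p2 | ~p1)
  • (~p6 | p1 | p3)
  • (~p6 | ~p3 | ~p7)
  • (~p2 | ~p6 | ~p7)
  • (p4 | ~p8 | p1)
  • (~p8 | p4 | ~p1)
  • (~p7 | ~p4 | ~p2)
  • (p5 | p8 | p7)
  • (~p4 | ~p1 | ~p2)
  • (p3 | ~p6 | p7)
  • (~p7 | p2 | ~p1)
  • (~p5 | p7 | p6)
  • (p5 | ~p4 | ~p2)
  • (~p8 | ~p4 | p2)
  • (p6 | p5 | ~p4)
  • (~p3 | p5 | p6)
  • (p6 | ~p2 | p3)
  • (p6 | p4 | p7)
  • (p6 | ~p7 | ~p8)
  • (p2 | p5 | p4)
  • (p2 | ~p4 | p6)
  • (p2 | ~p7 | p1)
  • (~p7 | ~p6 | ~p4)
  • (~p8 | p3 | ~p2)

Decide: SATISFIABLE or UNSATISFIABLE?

SATISFIABLE

Branch on p1: take p1 = True.
Set p2 = True and propagate.
  then p4 is forced to False.
  then p8 is forced to False.
For the remaining variables, p3 = True, p5 = True, p6 = True, p7 = False works.
Every clause has at least one true literal under this assignment.
So p1=T  p2=T  p3=T  p4=F  p5=T  p6=T  p7=F  p8=F is a satisfying assignment.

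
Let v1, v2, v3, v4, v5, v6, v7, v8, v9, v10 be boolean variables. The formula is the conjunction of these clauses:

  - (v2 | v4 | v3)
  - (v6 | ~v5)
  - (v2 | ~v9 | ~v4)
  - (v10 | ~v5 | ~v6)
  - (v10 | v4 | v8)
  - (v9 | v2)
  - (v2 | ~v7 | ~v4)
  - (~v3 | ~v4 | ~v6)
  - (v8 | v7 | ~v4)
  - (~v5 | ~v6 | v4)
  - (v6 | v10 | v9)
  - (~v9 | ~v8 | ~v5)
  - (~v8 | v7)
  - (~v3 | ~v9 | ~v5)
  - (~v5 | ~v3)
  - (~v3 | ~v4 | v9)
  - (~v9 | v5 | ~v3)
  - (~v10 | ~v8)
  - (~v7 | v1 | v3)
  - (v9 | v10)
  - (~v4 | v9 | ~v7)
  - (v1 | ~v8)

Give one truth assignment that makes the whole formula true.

Pure literal: v1 appears only positively; assign v1 = True.
v2 occurs only positively in the remaining clauses — set v2 = True.
Try v3 = False.
The remaining clauses are satisfied by v4 = True, v5 = False, v6 = False, v7 = True, v8 = False, v9 = True, v10 = True.
Check each clause:
  1. (v3 | v4 | v2) — v2 is true.
  2. (v6 | ~v5) — ~v5 is true.
  3. (~v9 | ~v4 | v2) — v2 is true.
  4. (~v6 | ~v5 | v10) — v10 is true.
  5. (v8 | v4 | v10) — v10 is true.
  6. (v9 | v2) — v9 is true.
  7. (v2 | ~v7 | ~v4) — v2 is true.
  8. (~v6 | ~v3 | ~v4) — ~v6 is true.
  9. (v7 | v8 | ~v4) — v7 is true.
  10. (~v6 | ~v5 | v4) — ~v6 is true.
  11. (v6 | v10 | v9) — v9 is true.
  12. (~v8 | ~v5 | ~v9) — ~v8 is true.
  13. (v7 | ~v8) — ~v8 is true.
  14. (~v3 | ~v5 | ~v9) — ~v5 is true.
  15. (~v3 | ~v5) — ~v5 is true.
  16. (v9 | ~v4 | ~v3) — v9 is true.
  17. (~v9 | ~v3 | v5) — ~v3 is true.
  18. (~v8 | ~v10) — ~v8 is true.
  19. (v3 | ~v7 | v1) — v1 is true.
  20. (v10 | v9) — v9 is true.
  21. (~v7 | v9 | ~v4) — v9 is true.
  22. (v1 | ~v8) — ~v8 is true.

v1=T, v2=T, v3=F, v4=T, v5=F, v6=F, v7=T, v8=F, v9=T, v10=T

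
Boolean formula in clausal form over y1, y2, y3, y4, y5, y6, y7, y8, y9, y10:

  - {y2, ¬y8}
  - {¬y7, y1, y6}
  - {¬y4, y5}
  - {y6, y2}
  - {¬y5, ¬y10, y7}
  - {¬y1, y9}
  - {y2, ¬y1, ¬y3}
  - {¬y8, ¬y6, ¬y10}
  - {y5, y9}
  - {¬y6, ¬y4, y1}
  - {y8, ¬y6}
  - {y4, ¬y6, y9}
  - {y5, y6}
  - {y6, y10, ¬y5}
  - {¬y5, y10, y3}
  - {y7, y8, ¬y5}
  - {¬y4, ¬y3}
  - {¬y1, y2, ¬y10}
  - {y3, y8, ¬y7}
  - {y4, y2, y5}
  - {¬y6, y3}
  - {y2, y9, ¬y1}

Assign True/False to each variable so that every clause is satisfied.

y1 = F, y2 = T, y3 = T, y4 = F, y5 = T, y6 = T, y7 = F, y8 = T, y9 = T, y10 = F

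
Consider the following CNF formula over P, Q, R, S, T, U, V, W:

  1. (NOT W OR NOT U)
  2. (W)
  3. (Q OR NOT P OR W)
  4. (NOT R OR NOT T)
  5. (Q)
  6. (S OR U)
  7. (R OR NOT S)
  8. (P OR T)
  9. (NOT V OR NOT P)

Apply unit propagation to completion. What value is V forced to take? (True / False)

(W) is a unit clause: W = True.
(NOT W OR NOT U) with W = True leaves only NOT U, so U = False.
Unit clause (Q) sets Q = True.
(U OR S) with U = False leaves only S, so S = True.
(R OR NOT S) with S = True leaves only R, so R = True.
In (NOT T OR NOT R), NOT R is now false; NOT T must hold, so T = False.
(T OR P) with T = False leaves only P, so P = True.
(NOT V OR NOT P): since P = True, the clause reduces to (NOT V). V = False.

False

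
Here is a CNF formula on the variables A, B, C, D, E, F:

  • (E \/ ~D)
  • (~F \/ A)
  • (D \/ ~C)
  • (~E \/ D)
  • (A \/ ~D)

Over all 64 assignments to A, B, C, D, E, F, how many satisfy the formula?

14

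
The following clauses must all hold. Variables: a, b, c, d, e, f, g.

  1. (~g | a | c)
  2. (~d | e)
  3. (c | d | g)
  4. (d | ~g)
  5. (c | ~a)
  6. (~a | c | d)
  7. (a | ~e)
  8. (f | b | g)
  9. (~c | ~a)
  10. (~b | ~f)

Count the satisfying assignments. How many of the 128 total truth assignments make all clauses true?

2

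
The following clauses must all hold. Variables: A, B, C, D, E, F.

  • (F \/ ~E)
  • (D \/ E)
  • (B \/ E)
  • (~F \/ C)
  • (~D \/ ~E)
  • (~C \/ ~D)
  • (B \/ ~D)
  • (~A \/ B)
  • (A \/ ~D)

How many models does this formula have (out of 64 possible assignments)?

4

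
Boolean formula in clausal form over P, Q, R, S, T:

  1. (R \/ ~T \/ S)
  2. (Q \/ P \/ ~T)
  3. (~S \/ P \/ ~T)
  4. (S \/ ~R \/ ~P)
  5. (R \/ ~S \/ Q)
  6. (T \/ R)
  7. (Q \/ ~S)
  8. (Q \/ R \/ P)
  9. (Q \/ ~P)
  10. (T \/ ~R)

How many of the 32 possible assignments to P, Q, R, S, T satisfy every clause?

3

Satisfying assignments:
  P=0 Q=1 R=1 S=0 T=1
  P=1 Q=1 R=0 S=1 T=1
  P=1 Q=1 R=1 S=1 T=1
That's 3 in total.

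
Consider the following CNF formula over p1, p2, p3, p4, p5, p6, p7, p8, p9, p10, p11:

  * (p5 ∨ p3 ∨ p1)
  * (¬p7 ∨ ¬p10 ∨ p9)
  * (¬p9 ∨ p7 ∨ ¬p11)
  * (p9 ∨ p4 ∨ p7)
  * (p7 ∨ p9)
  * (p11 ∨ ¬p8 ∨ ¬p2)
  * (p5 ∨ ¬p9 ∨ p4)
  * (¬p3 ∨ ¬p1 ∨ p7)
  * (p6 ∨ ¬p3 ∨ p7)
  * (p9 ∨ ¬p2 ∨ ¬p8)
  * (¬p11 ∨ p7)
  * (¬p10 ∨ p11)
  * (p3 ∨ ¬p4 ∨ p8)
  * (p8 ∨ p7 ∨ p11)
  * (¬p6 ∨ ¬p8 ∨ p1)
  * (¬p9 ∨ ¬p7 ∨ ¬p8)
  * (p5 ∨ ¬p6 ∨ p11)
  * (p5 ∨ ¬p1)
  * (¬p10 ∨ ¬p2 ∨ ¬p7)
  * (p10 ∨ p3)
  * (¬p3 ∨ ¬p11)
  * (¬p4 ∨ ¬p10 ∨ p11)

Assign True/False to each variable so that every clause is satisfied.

p1 = True, p2 = False, p3 = False, p4 = False, p5 = True, p6 = True, p7 = True, p8 = False, p9 = True, p10 = True, p11 = True

Check each clause:
  1. (p1 ∨ p5 ∨ p3) — p1 is true.
  2. (¬p10 ∨ p9 ∨ ¬p7) — p9 is true.
  3. (p7 ∨ ¬p11 ∨ ¬p9) — p7 is true.
  4. (p7 ∨ p9 ∨ p4) — p9 is true.
  5. (p9 ∨ p7) — p9 is true.
  6. (¬p8 ∨ p11 ∨ ¬p2) — ¬p8 is true.
  7. (p4 ∨ ¬p9 ∨ p5) — p5 is true.
  8. (¬p1 ∨ p7 ∨ ¬p3) — ¬p3 is true.
  9. (¬p3 ∨ p6 ∨ p7) — ¬p3 is true.
  10. (¬p2 ∨ p9 ∨ ¬p8) — ¬p8 is true.
  11. (¬p11 ∨ p7) — p7 is true.
  12. (p11 ∨ ¬p10) — p11 is true.
  13. (p3 ∨ p8 ∨ ¬p4) — ¬p4 is true.
  14. (p8 ∨ p7 ∨ p11) — p11 is true.
  15. (¬p6 ∨ ¬p8 ∨ p1) — ¬p8 is true.
  16. (¬p9 ∨ ¬p7 ∨ ¬p8) — ¬p8 is true.
  17. (p11 ∨ ¬p6 ∨ p5) — p11 is true.
  18. (¬p1 ∨ p5) — p5 is true.
  19. (¬p2 ∨ ¬p7 ∨ ¬p10) — ¬p2 is true.
  20. (p10 ∨ p3) — p10 is true.
  21. (¬p11 ∨ ¬p3) — ¬p3 is true.
  22. (¬p10 ∨ p11 ∨ ¬p4) — p11 is true.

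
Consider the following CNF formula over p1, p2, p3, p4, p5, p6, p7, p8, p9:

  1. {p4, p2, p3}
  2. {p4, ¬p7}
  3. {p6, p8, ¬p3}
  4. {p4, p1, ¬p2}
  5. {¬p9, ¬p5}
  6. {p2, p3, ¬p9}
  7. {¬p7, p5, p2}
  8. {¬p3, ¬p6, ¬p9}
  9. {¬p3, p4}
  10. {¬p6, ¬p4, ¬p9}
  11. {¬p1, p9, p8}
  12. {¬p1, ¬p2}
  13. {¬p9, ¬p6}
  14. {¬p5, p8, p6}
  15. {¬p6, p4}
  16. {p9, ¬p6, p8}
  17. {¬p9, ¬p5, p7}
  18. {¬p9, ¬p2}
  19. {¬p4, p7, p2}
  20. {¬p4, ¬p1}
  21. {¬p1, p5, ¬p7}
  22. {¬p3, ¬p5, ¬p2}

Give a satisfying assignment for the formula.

p8 occurs only positively in the remaining clauses — set p8 = True.
Try p1 = False.
Branch on p2: take p2 = True.
  then p4 is forced to True.
  then p9 is forced to False.
Branch on p3: take p3 = True.
  then p5 is forced to False.
p6, p7 are now unconstrained; take p6 = True, p7 = False.

p1=False  p2=True  p3=True  p4=True  p5=False  p6=True  p7=False  p8=True  p9=False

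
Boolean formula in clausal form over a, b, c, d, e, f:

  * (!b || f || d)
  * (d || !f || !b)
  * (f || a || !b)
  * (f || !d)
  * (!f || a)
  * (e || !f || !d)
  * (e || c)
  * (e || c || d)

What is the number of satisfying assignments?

Case analysis on f and d:
  f=1, d=1: remaining (a,b,c,e) ∈ {(1,0,0,1); (1,0,1,1); (1,1,0,1); (1,1,1,1)} — 4.
  f=1, d=0: remaining (a,b,c,e) ∈ {(1,0,0,1); (1,0,1,0); (1,0,1,1)} — 3.
  f=0, d=1: a clause becomes empty — 0.
  f=0, d=0: a free; 3 ways for (b,c,e) × 2^1 = 6.
Total: 4 + 3 + 0 + 6 = 13.

13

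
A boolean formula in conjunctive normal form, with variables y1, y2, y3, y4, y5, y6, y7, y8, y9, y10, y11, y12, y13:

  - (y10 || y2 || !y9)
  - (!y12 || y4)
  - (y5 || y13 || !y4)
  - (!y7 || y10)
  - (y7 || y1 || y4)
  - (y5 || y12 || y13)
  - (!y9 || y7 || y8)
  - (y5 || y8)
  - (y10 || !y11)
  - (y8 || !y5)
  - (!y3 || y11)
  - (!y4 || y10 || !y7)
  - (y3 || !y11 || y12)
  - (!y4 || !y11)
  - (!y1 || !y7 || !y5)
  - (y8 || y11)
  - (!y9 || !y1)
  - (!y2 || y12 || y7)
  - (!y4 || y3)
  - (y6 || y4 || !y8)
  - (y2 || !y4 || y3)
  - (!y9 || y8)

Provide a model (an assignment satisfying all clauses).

y1=F  y2=F  y3=F  y4=F  y5=T  y6=T  y7=T  y8=T  y9=F  y10=T  y11=F  y12=F  y13=T

Check each clause:
  1. (!y9 || y2 || y10) — y10 is true.
  2. (!y12 || y4) — !y12 is true.
  3. (!y4 || y13 || y5) — y5 is true.
  4. (!y7 || y10) — y10 is true.
  5. (y4 || y7 || y1) — y7 is true.
  6. (y12 || y5 || y13) — y13 is true.
  7. (y8 || !y9 || y7) — y8 is true.
  8. (y8 || y5) — y8 is true.
  9. (y10 || !y11) — y10 is true.
  10. (y8 || !y5) — y8 is true.
  11. (!y3 || y11) — !y3 is true.
  12. (!y4 || y10 || !y7) — y10 is true.
  13. (!y11 || y3 || y12) — !y11 is true.
  14. (!y11 || !y4) — !y4 is true.
  15. (!y5 || !y1 || !y7) — !y1 is true.
  16. (y11 || y8) — y8 is true.
  17. (!y1 || !y9) — !y1 is true.
  18. (y12 || y7 || !y2) — !y2 is true.
  19. (y3 || !y4) — !y4 is true.
  20. (y6 || !y8 || y4) — y6 is true.
  21. (y2 || y3 || !y4) — !y4 is true.
  22. (y8 || !y9) — y8 is true.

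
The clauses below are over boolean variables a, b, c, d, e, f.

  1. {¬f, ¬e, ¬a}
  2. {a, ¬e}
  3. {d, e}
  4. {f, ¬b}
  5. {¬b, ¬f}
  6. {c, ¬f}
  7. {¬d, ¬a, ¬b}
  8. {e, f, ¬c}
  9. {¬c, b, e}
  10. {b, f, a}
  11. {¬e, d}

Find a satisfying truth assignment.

Try a = True.
For the remaining variables, b = False, c = False, d = True, e = False, f = False works.

a = T, b = F, c = F, d = T, e = F, f = F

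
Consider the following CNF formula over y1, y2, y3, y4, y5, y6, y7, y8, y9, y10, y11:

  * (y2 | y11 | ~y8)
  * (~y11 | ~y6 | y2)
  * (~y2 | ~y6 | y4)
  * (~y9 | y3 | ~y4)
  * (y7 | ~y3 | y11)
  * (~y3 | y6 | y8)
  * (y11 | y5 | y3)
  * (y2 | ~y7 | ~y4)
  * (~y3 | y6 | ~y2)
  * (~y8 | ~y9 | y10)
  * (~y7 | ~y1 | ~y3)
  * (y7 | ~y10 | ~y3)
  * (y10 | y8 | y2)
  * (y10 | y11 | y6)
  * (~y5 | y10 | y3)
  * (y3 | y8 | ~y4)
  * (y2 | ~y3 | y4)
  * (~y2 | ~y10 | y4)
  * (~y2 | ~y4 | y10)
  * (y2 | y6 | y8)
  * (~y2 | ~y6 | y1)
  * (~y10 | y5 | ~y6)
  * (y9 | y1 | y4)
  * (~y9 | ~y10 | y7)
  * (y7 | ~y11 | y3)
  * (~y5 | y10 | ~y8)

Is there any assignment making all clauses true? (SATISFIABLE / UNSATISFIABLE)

Try y1 = False.
The remaining clauses are satisfied by y2 = False, y3 = False, y4 = False, y5 = False, y6 = False, y7 = True, y8 = True, y9 = True, y10 = True, y11 = True.
So y1=False  y2=False  y3=False  y4=False  y5=False  y6=False  y7=True  y8=True  y9=True  y10=True  y11=True is a satisfying assignment.

SATISFIABLE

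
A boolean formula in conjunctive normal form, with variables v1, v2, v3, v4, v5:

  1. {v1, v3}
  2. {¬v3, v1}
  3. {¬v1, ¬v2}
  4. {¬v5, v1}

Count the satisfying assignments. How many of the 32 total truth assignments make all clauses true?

8

Satisfying assignments:
  v1=T v2=F v3=F v4=F v5=F
  v1=T v2=F v3=F v4=F v5=T
  v1=T v2=F v3=F v4=T v5=F
  v1=T v2=F v3=F v4=T v5=T
  v1=T v2=F v3=T v4=F v5=F
  v1=T v2=F v3=T v4=F v5=T
  v1=T v2=F v3=T v4=T v5=F
  v1=T v2=F v3=T v4=T v5=T
That's 8 in total.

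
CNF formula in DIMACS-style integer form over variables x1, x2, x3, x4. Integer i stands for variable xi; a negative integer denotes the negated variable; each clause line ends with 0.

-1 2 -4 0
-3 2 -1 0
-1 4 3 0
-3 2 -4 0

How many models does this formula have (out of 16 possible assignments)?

Split on x1, then x2.
  x1=T, x2=T: remaining (x3,x4) ∈ {(F,T); (T,F); (T,T)} — 3.
  x1=T, x2=F: a clause becomes empty — 0.
  x1=F, x2=T: remaining (x3,x4) ∈ {(F,F); (F,T); (T,F); (T,T)} — 4.
  x1=F, x2=F: remaining (x3,x4) ∈ {(F,F); (F,T); (T,F)} — 3.
Total: 3 + 0 + 4 + 3 = 10.

10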